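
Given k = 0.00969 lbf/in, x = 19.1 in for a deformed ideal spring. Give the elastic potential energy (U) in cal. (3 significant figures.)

Directly: U = ½kx².
k = 0.00969 lbf/in = 1.697 N/m; x = 19.1 in = 0.4851 m.
U = 0.1997 J  (the unit combination reduces to kg·m²/s² = J)
0.1997 J × (1 cal / 4.184 J) = 0.04773 cal

0.0477 cal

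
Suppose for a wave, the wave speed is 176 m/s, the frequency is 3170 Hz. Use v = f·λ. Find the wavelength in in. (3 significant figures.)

Rearranging: λ = v/f.
v = 176 m/s; f = 3170 Hz.
λ = 0.05552 m
0.05552 m × (1 in / 0.02540 m) = 2.186 in

2.19 in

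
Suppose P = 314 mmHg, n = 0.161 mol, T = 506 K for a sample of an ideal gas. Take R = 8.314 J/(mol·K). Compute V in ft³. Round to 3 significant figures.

Rearranging: V = nRT/P.
P = 314 mmHg = 41863 Pa; n = 0.161 mol; T = 506 K; R = 8.314 J/(mol·K).
V = 0.01618 m³
0.01618 m³ × (1 ft³ / 0.02832 m³) = 0.5714 ft³

0.571 ft³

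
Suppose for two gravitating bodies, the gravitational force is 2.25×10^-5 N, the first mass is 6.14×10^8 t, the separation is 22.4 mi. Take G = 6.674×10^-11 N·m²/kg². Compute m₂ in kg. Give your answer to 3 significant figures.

714 kg

Rearranging: m₂ = F·r²/(G·m₁).
F = 2.25×10^-5 N; m₁ = 6.14×10^8 t = 6.140×10^11 kg; r = 22.4 mi = 36049 m; G = 6.674×10^-11 N·m²/kg².
m₂ = 713.5 kg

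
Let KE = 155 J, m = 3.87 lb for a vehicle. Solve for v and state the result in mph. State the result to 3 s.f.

Solving KE = ½mv² for v: v = √(2·KE/m).
KE = 155 J; m = 3.87 lb = 1.755 kg.
v = 13.29 m/s
13.29 m/s × (1 mph / 0.4470 m/s) = 29.73 mph

29.7 mph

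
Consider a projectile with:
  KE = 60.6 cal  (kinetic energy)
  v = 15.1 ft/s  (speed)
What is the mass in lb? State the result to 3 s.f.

52.8 lb

Rearranging KE = ½mv² for m: m = 2·KE/v².
KE = 60.6 cal = 253.6 J; v = 15.1 ft/s = 4.602 m/s.
m = 23.94 kg
23.94 kg × (1 lb / 0.4536 kg) = 52.78 lb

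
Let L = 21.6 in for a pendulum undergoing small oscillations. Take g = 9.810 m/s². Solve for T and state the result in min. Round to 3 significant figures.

Directly: T = 2π√(L/g).
L = 21.6 in = 0.5486 m; g = 9.810 m/s².
T = 1.486 s
1.486 s × (1 min / 60.00 s) = 0.02476 min

0.0248 min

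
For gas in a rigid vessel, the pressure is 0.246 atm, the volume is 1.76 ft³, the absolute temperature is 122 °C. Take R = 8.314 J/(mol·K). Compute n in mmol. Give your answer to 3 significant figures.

From the ideal-gas law: n = PV/(RT).
P = 0.246 atm = 24926 Pa; V = 1.76 ft³ = 0.04984 m³; T = 122 °C = 395.1 K; R = 8.314 J/(mol·K).
n = 0.3781 mol
0.3781 mol × (1 mmol / 0.001000 mol) = 378.1 mmol

378 mmol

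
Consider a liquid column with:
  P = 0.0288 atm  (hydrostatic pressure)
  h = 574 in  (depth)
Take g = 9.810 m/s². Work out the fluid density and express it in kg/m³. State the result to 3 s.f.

20.4 kg/m³

Rearranging: ρ = P/(g·h).
P = 0.0288 atm = 2918 Pa; h = 574 in = 14.58 m; g = 9.810 m/s².
ρ = 20.40 kg/m³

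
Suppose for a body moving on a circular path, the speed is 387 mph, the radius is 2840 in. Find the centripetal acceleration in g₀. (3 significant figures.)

42.3 g₀

Directly: a = v²/r.
v = 387 mph = 173.0 m/s; r = 2840 in = 72.14 m.
a = 414.9 m/s²
414.9 m/s² × (1 g₀ / 9.807 m/s²) = 42.31 g₀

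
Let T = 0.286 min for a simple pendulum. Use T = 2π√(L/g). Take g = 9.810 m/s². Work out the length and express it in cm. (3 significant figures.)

Rearranging: L = g·(T/2π)².
T = 0.286 min = 17.16 s; g = 9.810 m/s².
L = 73.17 m
73.17 m × (1 cm / 0.01000 m) = 7317 cm

7320 cm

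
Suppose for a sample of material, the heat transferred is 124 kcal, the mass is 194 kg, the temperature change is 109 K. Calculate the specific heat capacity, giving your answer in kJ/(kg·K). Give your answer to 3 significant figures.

Solving Q = m·c·ΔT for c: c = Q/(m·ΔT).
Q = 124 kcal = 5.188×10^5 J; m = 194 kg; ΔT = 109 K.
c = 24.53 J/(kg·K)
24.53 J/(kg·K) × (1 kJ/(kg·K) / 1000 J/(kg·K)) = 0.02453 kJ/(kg·K)

0.0245 kJ/(kg·K)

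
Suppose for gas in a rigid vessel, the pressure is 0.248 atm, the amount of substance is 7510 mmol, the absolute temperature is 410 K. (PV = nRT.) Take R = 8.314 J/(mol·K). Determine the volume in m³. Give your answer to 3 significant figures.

From the ideal-gas law: V = nRT/P.
P = 0.248 atm = 25129 Pa; n = 7510 mmol = 7.510 mol; T = 410 K; R = 8.314 J/(mol·K).
V = 1.019 m³

1.02 m³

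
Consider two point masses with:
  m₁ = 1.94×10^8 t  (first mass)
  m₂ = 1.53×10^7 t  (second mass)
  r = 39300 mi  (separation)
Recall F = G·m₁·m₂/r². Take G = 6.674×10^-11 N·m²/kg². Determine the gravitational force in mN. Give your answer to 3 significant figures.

Directly: F = Gm₁m₂/r².
m₁ = 1.94×10^8 t = 1.940×10^11 kg; m₂ = 1.53×10^7 t = 1.530×10^10 kg; r = 39300 mi = 6.325×10^7 m; G = 6.674×10^-11 N·m²/kg².
F = 4.952×10^-5 N
4.952×10^-5 N × (1 mN / 0.001000 N) = 0.04952 mN

0.0495 mN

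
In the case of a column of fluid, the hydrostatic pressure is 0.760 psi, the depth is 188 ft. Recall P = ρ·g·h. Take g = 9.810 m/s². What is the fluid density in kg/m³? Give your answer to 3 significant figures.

9.32 kg/m³

Rearranging P = ρ·g·h for ρ: ρ = P/(g·h).
P = 0.760 psi = 5240 Pa; h = 188 ft = 57.30 m; g = 9.810 m/s².
ρ = 9.322 kg/m³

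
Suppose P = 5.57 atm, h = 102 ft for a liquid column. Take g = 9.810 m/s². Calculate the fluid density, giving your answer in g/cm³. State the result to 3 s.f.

Solving P = ρ·g·h for ρ: ρ = P/(g·h).
P = 5.57 atm = 5.644×10^5 Pa; h = 102 ft = 31.09 m; g = 9.810 m/s².
ρ = 1850 kg/m³
1850 kg/m³ × (1 g/cm³ / 1000 kg/m³) = 1.850 g/cm³

1.85 g/cm³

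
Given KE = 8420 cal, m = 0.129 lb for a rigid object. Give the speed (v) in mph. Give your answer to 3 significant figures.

Solving KE = ½mv² for v: v = √(2·KE/m).
KE = 8420 cal = 35229 J; m = 0.129 lb = 0.05851 kg.
v = 1097 m/s
1097 m/s × (1 mph / 0.4470 m/s) = 2455 mph

2450 mph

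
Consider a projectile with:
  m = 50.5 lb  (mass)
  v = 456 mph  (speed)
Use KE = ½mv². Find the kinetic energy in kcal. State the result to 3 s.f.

114 kcal

KE is given directly by: KE = ½mv².
m = 50.5 lb = 22.91 kg; v = 456 mph = 203.9 m/s.
KE = 4.759×10^5 J  (the unit combination reduces to kg·m²/s² = J)
4.759×10^5 J × (1 kcal / 4184 J) = 113.8 kcal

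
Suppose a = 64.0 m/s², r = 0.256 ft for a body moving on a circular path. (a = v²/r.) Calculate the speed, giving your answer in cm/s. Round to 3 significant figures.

223 cm/s

Rearranging: v = √(a·r).
a = 64.0 m/s²; r = 0.256 ft = 0.07803 m.
v = 2.235 m/s
2.235 m/s × (1 cm/s / 0.01000 m/s) = 223.5 cm/s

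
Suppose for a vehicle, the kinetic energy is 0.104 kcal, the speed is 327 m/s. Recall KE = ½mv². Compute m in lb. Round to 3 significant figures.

Solving KE = ½mv² for m: m = 2·KE/v².
KE = 0.104 kcal = 435.1 J; v = 327 m/s.
m = 0.008139 kg
0.008139 kg × (1 lb / 0.4536 kg) = 0.01794 lb

0.0179 lb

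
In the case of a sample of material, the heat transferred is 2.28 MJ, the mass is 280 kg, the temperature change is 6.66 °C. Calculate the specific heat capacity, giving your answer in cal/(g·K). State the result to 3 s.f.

0.292 cal/(g·K)

Solving Q = m·c·ΔT for c: c = Q/(m·ΔT).
Q = 2.28 MJ = 2.280×10^6 J; m = 280 kg; ΔT = 6.66 °C = 6.660 K.
c = 1223 J/(kg·K)
1223 J/(kg·K) × (1 cal/(g·K) / 4184 J/(kg·K)) = 0.2922 cal/(g·K)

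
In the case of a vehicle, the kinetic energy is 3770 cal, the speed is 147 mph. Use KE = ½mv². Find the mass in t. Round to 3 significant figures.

0.00731 t

Rearranging: m = 2·KE/v².
KE = 3770 cal = 15774 J; v = 147 mph = 65.71 m/s.
m = 7.305 kg
7.305 kg × (1 t / 1000 kg) = 0.007305 t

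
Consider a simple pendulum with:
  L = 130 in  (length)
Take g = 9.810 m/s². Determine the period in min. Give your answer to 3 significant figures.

Directly: T = 2π√(L/g).
L = 130 in = 3.302 m; g = 9.810 m/s².
T = 3.645 s
3.645 s × (1 min / 60.00 s) = 0.06076 min

0.0608 min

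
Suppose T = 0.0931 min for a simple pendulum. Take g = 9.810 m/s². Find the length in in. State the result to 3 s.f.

305 in

Solving T = 2π√(L/g) for L: L = g·(T/2π)².
T = 0.0931 min = 5.586 s; g = 9.810 m/s².
L = 7.754 m
7.754 m × (1 in / 0.02540 m) = 305.3 in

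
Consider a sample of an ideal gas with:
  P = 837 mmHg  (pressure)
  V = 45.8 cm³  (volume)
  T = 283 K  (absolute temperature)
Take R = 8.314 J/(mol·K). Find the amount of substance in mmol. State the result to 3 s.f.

2.17 mmol

From the ideal-gas law: n = PV/(RT).
P = 837 mmHg = 1.116×10^5 Pa; V = 45.8 cm³ = 4.580×10^-5 m³; T = 283 K; R = 8.314 J/(mol·K).
n = 0.002172 mol
0.002172 mol × (1 mmol / 0.001000 mol) = 2.172 mmol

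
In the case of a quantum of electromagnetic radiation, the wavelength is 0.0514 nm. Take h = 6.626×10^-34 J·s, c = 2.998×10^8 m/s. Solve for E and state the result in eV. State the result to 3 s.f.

24100 eV

Directly: E = hc/λ.
λ = 0.0514 nm = 5.140×10^-11 m; h = 6.626×10^-34 J·s; c = 2.998×10^8 m/s.
E = 3.865×10^-15 J
3.865×10^-15 J × (1 eV / 1.602×10^-19 J) = 24122 eV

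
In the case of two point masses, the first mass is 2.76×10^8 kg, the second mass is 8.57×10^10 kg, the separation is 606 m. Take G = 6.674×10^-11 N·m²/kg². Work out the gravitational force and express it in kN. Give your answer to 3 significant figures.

4.30 kN

From Newton's law of gravitation: F = Gm₁m₂/r².
m₁ = 2.76×10^8 kg; m₂ = 8.57×10^10 kg; r = 606 m; G = 6.674×10^-11 N·m²/kg².
F = 4299 N  (the unit combination reduces to kg·m/s² = N)
4299 N × (1 kN / 1000 N) = 4.299 kN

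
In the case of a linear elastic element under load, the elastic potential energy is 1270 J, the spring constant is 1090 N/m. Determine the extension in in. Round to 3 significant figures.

Solving U = ½k·x² for x: x = √(2U/k).
U = 1270 J; k = 1090 N/m.
x = 1.527 m
1.527 m × (1 in / 0.02540 m) = 60.10 in

60.1 in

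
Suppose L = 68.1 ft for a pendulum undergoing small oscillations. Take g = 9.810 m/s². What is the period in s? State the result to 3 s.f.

Directly: T = 2π√(L/g).
L = 68.1 ft = 20.76 m; g = 9.810 m/s².
T = 9.140 s

9.14 s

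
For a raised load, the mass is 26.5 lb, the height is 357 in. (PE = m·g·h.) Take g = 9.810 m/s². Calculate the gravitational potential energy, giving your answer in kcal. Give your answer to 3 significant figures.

0.256 kcal

Directly: PE = mgh.
m = 26.5 lb = 12.02 kg; h = 357 in = 9.068 m; g = 9.810 m/s².
PE = 1069 J
1069 J × (1 kcal / 4184 J) = 0.2556 kcal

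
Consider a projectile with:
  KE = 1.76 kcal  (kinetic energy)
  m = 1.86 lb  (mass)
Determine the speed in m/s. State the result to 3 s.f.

Solving KE = ½mv² for v: v = √(2·KE/m).
KE = 1.76 kcal = 7364 J; m = 1.86 lb = 0.8437 kg.
v = 132.1 m/s

132 m/s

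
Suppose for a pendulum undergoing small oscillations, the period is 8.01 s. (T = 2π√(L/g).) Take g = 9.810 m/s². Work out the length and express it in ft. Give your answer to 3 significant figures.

52.3 ft

Rearranging T = 2π√(L/g) for L: L = g·(T/2π)².
T = 8.01 s; g = 9.810 m/s².
L = 15.94 m
15.94 m × (1 ft / 0.3048 m) = 52.31 ft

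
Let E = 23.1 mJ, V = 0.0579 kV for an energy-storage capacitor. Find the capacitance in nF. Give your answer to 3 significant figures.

Rearranging E = ½C·V² for C: C = 2E/V².
E = 23.1 mJ = 0.02310 J; V = 0.0579 kV = 57.90 V.
C = 1.378×10^-5 F
1.378×10^-5 F × (1 nF / 1.000×10^-9 F) = 13781 nF

13800 nF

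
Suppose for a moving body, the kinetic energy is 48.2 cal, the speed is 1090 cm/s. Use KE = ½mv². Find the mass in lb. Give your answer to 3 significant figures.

Rearranging KE = ½mv² for m: m = 2·KE/v².
KE = 48.2 cal = 201.7 J; v = 1090 cm/s = 10.90 m/s.
m = 3.395 kg
3.395 kg × (1 lb / 0.4536 kg) = 7.484 lb

7.48 lb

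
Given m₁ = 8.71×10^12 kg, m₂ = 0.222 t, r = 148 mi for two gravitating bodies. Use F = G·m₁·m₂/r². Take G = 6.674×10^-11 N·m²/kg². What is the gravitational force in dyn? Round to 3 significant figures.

F is given directly by: F = Gm₁m₂/r².
m₁ = 8.71×10^12 kg; m₂ = 0.222 t = 222.0 kg; r = 148 mi = 2.382×10^5 m; G = 6.674×10^-11 N·m²/kg².
F = 2.275×10^-6 N  (the unit combination reduces to kg·m/s² = N)
2.275×10^-6 N × (1 dyn / 1.000×10^-5 N) = 0.2275 dyn

0.227 dyn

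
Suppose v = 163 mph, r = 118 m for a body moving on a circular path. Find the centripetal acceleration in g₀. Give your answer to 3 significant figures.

4.59 g₀

a is given directly by: a = v²/r.
v = 163 mph = 72.87 m/s; r = 118 m.
a = 45.00 m/s²
45.00 m/s² × (1 g₀ / 9.807 m/s²) = 4.588 g₀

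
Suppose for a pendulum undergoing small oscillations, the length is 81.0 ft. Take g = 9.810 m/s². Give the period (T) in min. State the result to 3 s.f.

0.166 min

T is given directly by: T = 2π√(L/g).
L = 81.0 ft = 24.69 m; g = 9.810 m/s².
T = 9.968 s
9.968 s × (1 min / 60.00 s) = 0.1661 min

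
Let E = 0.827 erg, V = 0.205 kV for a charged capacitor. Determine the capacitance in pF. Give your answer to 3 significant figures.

Solving E = ½C·V² for C: C = 2E/V².
E = 0.827 erg = 8.270×10^-8 J; V = 0.205 kV = 205.0 V.
C = 3.936×10^-12 F
3.936×10^-12 F × (1 pF / 1.000×10^-12 F) = 3.936 pF

3.94 pF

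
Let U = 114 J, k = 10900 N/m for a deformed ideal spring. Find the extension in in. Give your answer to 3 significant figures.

Solving U = ½k·x² for x: x = √(2U/k).
U = 114 J; k = 10900 N/m.
x = 0.1446 m
0.1446 m × (1 in / 0.02540 m) = 5.694 in

5.69 in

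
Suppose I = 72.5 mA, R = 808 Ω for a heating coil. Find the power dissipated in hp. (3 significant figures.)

0.00570 hp

Directly: P = I²R.
I = 72.5 mA = 0.07250 A; R = 808 Ω.
P = 4.247 W  (the unit combination reduces to kg·m²/s³ = W)
4.247 W × (1 hp / 745.7 W) = 0.005695 hp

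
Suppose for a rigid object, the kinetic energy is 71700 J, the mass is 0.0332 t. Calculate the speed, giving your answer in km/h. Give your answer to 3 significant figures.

237 km/h

Rearranging KE = ½mv² for v: v = √(2·KE/m).
KE = 71700 J; m = 0.0332 t = 33.20 kg.
v = 65.72 m/s
65.72 m/s × (1 km/h / 0.2778 m/s) = 236.6 km/h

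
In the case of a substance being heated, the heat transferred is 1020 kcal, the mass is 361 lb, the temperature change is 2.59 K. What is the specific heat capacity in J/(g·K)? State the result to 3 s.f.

Rearranging Q = m·c·ΔT for c: c = Q/(m·ΔT).
Q = 1020 kcal = 4.268×10^6 J; m = 361 lb = 163.7 kg; ΔT = 2.59 K.
c = 10063 J/(kg·K)
10063 J/(kg·K) × (1 J/(g·K) / 1000 J/(kg·K)) = 10.06 J/(g·K)

10.1 J/(g·K)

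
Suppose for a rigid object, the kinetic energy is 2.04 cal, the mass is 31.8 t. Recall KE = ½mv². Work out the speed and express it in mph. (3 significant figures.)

Rearranging: v = √(2·KE/m).
KE = 2.04 cal = 8.535 J; m = 31.8 t = 31800 kg.
v = 0.02317 m/s
0.02317 m/s × (1 mph / 0.4470 m/s) = 0.05183 mph

0.0518 mph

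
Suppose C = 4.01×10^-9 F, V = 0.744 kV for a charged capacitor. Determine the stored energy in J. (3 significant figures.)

0.00111 J

Directly: E = ½CV².
C = 4.01×10^-9 F; V = 0.744 kV = 744.0 V.
E = 0.001110 J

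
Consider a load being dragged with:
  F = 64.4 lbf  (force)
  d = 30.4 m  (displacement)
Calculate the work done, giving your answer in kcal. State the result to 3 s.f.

2.08 kcal

Directly: W = F·d.
F = 64.4 lbf = 286.5 N; d = 30.4 m.
W = 8709 J  (the unit combination reduces to kg·m²/s² = J)
8709 J × (1 kcal / 4184 J) = 2.081 kcal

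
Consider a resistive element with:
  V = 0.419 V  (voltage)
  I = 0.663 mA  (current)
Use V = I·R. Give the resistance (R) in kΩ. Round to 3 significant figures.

0.632 kΩ

From Ohm's law: R = V/I.
V = 0.419 V; I = 0.663 mA = 6.630×10^-4 A.
R = 632.0 Ω
632.0 Ω × (1 kΩ / 1000 Ω) = 0.6320 kΩ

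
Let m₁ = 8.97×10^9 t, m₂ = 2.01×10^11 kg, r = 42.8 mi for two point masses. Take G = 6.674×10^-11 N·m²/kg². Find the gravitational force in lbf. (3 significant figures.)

5700 lbf

From Newton's law of gravitation: F = Gm₁m₂/r².
m₁ = 8.97×10^9 t = 8.970×10^12 kg; m₂ = 2.01×10^11 kg; r = 42.8 mi = 68880 m; G = 6.674×10^-11 N·m²/kg².
F = 25362 N
25362 N × (1 lbf / 4.448 N) = 5702 lbf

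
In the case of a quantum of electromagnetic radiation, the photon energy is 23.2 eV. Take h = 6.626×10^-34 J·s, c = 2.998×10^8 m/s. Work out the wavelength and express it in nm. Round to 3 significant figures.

Rearranging E = h·c/λ for λ: λ = hc/E.
E = 23.2 eV = 3.717×10^-18 J; h = 6.626×10^-34 J·s; c = 2.998×10^8 m/s.
λ = 5.344×10^-8 m
5.344×10^-8 m × (1 nm / 1.000×10^-9 m) = 53.44 nm

53.4 nm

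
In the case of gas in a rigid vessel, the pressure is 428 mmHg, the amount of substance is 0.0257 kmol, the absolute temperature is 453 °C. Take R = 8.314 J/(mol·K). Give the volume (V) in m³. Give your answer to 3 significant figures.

2.72 m³

Rearranging PV = nRT for V: V = nRT/P.
P = 428 mmHg = 57062 Pa; n = 0.0257 kmol = 25.70 mol; T = 453 °C = 726.1 K; R = 8.314 J/(mol·K).
V = 2.719 m³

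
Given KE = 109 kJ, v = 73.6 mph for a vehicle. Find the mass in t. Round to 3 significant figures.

0.201 t

Solving KE = ½mv² for m: m = 2·KE/v².
KE = 109 kJ = 1.090×10^5 J; v = 73.6 mph = 32.90 m/s.
m = 201.4 kg
201.4 kg × (1 t / 1000 kg) = 0.2014 t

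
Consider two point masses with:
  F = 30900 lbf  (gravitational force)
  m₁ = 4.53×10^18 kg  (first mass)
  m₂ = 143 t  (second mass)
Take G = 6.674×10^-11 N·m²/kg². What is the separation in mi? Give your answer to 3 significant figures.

From Newton's law of gravitation: r = √(G·m₁m₂/F).
F = 30900 lbf = 1.375×10^5 N; m₁ = 4.53×10^18 kg; m₂ = 143 t = 1.430×10^5 kg; G = 6.674×10^-11 N·m²/kg².
r = 17735 m
17735 m × (1 mi / 1609 m) = 11.02 mi

11.0 mi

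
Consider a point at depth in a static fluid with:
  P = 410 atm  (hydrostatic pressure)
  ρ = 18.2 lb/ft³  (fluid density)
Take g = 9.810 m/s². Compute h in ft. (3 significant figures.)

Solving P = ρ·g·h for h: h = P/(ρ·g).
P = 410 atm = 4.154×10^7 Pa; ρ = 18.2 lb/ft³ = 291.5 kg/m³; g = 9.810 m/s².
h = 14526 m
14526 m × (1 ft / 0.3048 m) = 47657 ft

47700 ft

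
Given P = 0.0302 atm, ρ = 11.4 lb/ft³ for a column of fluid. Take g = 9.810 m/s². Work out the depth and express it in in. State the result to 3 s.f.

Rearranging: h = P/(ρ·g).
P = 0.0302 atm = 3060 Pa; ρ = 11.4 lb/ft³ = 182.6 kg/m³; g = 9.810 m/s².
h = 1.708 m
1.708 m × (1 in / 0.02540 m) = 67.25 in

67.3 in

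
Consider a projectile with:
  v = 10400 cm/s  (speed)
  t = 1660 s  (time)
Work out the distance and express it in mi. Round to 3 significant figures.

107 mi

Solving v = d/t for d: d = v·t.
v = 10400 cm/s = 104.0 m/s; t = 1660 s.
d = 1.726×10^5 m
1.726×10^5 m × (1 mi / 1609 m) = 107.3 mi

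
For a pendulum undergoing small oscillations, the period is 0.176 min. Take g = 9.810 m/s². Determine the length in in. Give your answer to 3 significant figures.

1090 in

Solving T = 2π√(L/g) for L: L = g·(T/2π)².
T = 0.176 min = 10.56 s; g = 9.810 m/s².
L = 27.71 m
27.71 m × (1 in / 0.02540 m) = 1091 in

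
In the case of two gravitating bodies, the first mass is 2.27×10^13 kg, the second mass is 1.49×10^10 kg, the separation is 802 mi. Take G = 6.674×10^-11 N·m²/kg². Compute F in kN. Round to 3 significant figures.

From Newton's law of gravitation: F = Gm₁m₂/r².
m₁ = 2.27×10^13 kg; m₂ = 1.49×10^10 kg; r = 802 mi = 1.291×10^6 m; G = 6.674×10^-11 N·m²/kg².
F = 13.55 N
13.55 N × (1 kN / 1000 N) = 0.01355 kN

0.0136 kN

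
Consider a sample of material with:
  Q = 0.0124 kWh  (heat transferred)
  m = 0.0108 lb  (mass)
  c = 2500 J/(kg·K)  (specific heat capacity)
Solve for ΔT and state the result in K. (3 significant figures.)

3640 K

Rearranging Q = m·c·ΔT for ΔT: ΔT = Q/(m·c).
Q = 0.0124 kWh = 44640 J; m = 0.0108 lb = 0.004899 kg; c = 2500 J/(kg·K).
ΔT = 3645 K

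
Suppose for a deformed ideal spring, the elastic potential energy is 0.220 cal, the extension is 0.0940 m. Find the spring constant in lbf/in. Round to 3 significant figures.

Rearranging: k = 2U/x².
U = 0.220 cal = 0.9205 J; x = 0.0940 m.
k = 208.3 N/m
208.3 N/m × (1 lbf/in / 175.1 N/m) = 1.190 lbf/in

1.19 lbf/in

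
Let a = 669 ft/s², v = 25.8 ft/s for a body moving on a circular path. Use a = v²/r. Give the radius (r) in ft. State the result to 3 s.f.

0.995 ft

Solving a = v²/r for r: r = v²/a.
a = 669 ft/s² = 203.9 m/s²; v = 25.8 ft/s = 7.864 m/s.
r = 0.3033 m
0.3033 m × (1 ft / 0.3048 m) = 0.9950 ft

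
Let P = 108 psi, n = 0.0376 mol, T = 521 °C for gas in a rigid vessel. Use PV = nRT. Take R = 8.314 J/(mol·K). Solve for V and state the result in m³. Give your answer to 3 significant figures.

3.33×10^-4 m³

From the ideal-gas law: V = nRT/P.
P = 108 psi = 7.446×10^5 Pa; n = 0.0376 mol; T = 521 °C = 794.1 K; R = 8.314 J/(mol·K).
V = 3.334×10^-4 m³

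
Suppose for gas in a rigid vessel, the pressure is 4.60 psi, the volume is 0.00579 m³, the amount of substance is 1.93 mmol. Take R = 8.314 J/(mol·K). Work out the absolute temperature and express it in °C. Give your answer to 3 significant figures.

11200 °C

From the ideal-gas law: T = PV/(nR).
P = 4.60 psi = 31716 Pa; V = 0.00579 m³; n = 1.93 mmol = 0.001930 mol; R = 8.314 J/(mol·K).
T = 11444 K
11444 K − 273.15 = 11171 °C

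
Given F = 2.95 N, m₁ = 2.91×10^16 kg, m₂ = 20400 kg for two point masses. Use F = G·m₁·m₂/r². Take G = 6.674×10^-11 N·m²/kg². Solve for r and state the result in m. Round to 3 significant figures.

1.16×10^5 m

From Newton's law of gravitation: r = √(G·m₁m₂/F).
F = 2.95 N; m₁ = 2.91×10^16 kg; m₂ = 20400 kg; G = 6.674×10^-11 N·m²/kg².
r = 1.159×10^5 m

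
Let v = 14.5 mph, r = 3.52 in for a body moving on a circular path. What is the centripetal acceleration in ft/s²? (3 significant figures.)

a is given directly by: a = v²/r.
v = 14.5 mph = 6.482 m/s; r = 3.52 in = 0.08941 m.
a = 470.0 m/s²
470.0 m/s² × (1 ft/s² / 0.3048 m/s²) = 1542 ft/s²

1540 ft/s²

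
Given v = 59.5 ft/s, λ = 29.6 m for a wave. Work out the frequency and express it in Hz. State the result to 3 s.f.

Rearranging: f = v/λ.
v = 59.5 ft/s = 18.14 m/s; λ = 29.6 m.
f = 0.6127 Hz

0.613 Hz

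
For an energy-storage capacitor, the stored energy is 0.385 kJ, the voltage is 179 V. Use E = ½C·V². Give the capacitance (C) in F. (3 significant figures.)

Rearranging: C = 2E/V².
E = 0.385 kJ = 385.0 J; V = 179 V.
C = 0.02403 F

0.0240 F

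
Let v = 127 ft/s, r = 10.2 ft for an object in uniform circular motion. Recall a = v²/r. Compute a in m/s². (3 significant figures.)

a is given directly by: a = v²/r.
v = 127 ft/s = 38.71 m/s; r = 10.2 ft = 3.109 m.
a = 482.0 m/s²

482 m/s²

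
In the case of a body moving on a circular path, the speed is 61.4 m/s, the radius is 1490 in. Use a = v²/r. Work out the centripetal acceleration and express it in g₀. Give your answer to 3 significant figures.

Directly: a = v²/r.
v = 61.4 m/s; r = 1490 in = 37.85 m.
a = 99.61 m/s²
99.61 m/s² × (1 g₀ / 9.807 m/s²) = 10.16 g₀

10.2 g₀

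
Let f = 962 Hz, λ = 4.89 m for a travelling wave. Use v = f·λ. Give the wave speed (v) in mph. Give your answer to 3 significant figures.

10500 mph

v is given directly by: v = fλ.
f = 962 Hz; λ = 4.89 m.
v = 4704 m/s
4704 m/s × (1 mph / 0.4470 m/s) = 10523 mph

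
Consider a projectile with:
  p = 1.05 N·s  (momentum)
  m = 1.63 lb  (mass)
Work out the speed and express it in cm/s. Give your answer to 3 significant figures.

142 cm/s

Rearranging p = m·v for v: v = p/m.
p = 1.05 N·s = 1.050 kg·m/s; m = 1.63 lb = 0.7394 kg.
v = 1.420 m/s
1.420 m/s × (1 cm/s / 0.01000 m/s) = 142.0 cm/s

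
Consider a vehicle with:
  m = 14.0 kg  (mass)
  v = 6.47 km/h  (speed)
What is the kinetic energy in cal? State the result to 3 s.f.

Directly: KE = ½mv².
m = 14.0 kg; v = 6.47 km/h = 1.797 m/s.
KE = 22.61 J
22.61 J × (1 cal / 4.184 J) = 5.404 cal

5.40 cal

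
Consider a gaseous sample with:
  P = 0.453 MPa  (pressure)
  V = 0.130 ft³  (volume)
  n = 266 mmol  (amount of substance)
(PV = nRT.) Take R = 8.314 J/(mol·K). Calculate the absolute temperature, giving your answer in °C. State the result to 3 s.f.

From the ideal-gas law: T = PV/(nR).
P = 0.453 MPa = 4.530×10^5 Pa; V = 0.130 ft³ = 0.003681 m³; n = 266 mmol = 0.2660 mol; R = 8.314 J/(mol·K).
T = 754.0 K
754.0 K − 273.15 = 480.9 °C

481 °C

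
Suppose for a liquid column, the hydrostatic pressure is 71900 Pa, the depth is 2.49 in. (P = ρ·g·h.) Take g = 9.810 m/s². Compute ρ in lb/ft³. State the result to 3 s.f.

7230 lb/ft³

Rearranging P = ρ·g·h for ρ: ρ = P/(g·h).
P = 71900 Pa; h = 2.49 in = 0.06325 m; g = 9.810 m/s².
ρ = 1.159×10^5 kg/m³
1.159×10^5 kg/m³ × (1 lb/ft³ / 16.02 kg/m³) = 7234 lb/ft³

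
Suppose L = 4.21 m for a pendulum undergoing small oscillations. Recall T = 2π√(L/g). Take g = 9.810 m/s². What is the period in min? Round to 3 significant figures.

T is given directly by: T = 2π√(L/g).
L = 4.21 m; g = 9.810 m/s².
T = 4.116 s
4.116 s × (1 min / 60.00 s) = 0.06860 min

0.0686 min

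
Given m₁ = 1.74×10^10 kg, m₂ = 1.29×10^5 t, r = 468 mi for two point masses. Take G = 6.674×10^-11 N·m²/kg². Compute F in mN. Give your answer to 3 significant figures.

From Newton's law of gravitation: F = Gm₁m₂/r².
m₁ = 1.74×10^10 kg; m₂ = 1.29×10^5 t = 1.290×10^8 kg; r = 468 mi = 7.532×10^5 m; G = 6.674×10^-11 N·m²/kg².
F = 2.641×10^-4 N
2.641×10^-4 N × (1 mN / 0.001000 N) = 0.2641 mN

0.264 mN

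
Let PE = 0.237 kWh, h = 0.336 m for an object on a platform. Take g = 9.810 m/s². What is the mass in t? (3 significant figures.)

259 t

Solving PE = m·g·h for m: m = PE/(g·h).
PE = 0.237 kWh = 8.532×10^5 J; h = 0.336 m; g = 9.810 m/s².
m = 2.588×10^5 kg
2.588×10^5 kg × (1 t / 1000 kg) = 258.8 t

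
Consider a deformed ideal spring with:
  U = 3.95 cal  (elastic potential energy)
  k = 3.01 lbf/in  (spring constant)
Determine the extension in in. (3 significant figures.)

9.86 in

Solving U = ½k·x² for x: x = √(2U/k).
U = 3.95 cal = 16.53 J; k = 3.01 lbf/in = 527.1 N/m.
x = 0.2504 m
0.2504 m × (1 in / 0.02540 m) = 9.859 in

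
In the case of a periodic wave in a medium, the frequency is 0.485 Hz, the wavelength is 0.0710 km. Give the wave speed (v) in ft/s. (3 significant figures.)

v is given directly by: v = fλ.
f = 0.485 Hz; λ = 0.0710 km = 71.00 m.
v = 34.44 m/s
34.44 m/s × (1 ft/s / 0.3048 m/s) = 113.0 ft/s

113 ft/s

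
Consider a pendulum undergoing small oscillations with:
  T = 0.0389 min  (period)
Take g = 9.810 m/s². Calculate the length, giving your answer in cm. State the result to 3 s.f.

Rearranging: L = g·(T/2π)².
T = 0.0389 min = 2.334 s; g = 9.810 m/s².
L = 1.354 m
1.354 m × (1 cm / 0.01000 m) = 135.4 cm

135 cm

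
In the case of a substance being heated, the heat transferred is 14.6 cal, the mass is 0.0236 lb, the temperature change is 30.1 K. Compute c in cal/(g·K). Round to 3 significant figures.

Rearranging: c = Q/(m·ΔT).
Q = 14.6 cal = 61.09 J; m = 0.0236 lb = 0.01070 kg; ΔT = 30.1 K.
c = 189.6 J/(kg·K)
189.6 J/(kg·K) × (1 cal/(g·K) / 4184 J/(kg·K)) = 0.04531 cal/(g·K)

0.0453 cal/(g·K)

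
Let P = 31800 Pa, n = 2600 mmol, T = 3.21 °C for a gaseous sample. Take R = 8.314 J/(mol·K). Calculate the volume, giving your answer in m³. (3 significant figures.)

Solving PV = nRT for V: V = nRT/P.
P = 31800 Pa; n = 2600 mmol = 2.600 mol; T = 3.21 °C = 276.4 K; R = 8.314 J/(mol·K).
V = 0.1879 m³

0.188 m³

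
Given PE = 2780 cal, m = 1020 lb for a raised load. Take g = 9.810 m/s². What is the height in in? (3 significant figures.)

101 in

Rearranging: h = PE/(m·g).
PE = 2780 cal = 11632 J; m = 1020 lb = 462.7 kg; g = 9.810 m/s².
h = 2.563 m
2.563 m × (1 in / 0.02540 m) = 100.9 in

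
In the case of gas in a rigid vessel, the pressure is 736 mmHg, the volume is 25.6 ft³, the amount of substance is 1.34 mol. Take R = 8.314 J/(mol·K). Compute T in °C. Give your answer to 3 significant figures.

Rearranging: T = PV/(nR).
P = 736 mmHg = 98125 Pa; V = 25.6 ft³ = 0.7249 m³; n = 1.34 mol; R = 8.314 J/(mol·K).
T = 6385 K
6385 K − 273.15 = 6112 °C

6110 °C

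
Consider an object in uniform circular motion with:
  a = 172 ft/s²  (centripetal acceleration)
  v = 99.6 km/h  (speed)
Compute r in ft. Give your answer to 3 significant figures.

Rearranging a = v²/r for r: r = v²/a.
a = 172 ft/s² = 52.43 m/s²; v = 99.6 km/h = 27.67 m/s.
r = 14.60 m
14.60 m × (1 ft / 0.3048 m) = 47.90 ft

47.9 ft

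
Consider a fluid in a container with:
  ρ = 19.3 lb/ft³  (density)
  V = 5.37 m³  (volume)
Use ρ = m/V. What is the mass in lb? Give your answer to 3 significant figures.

3660 lb

Solving ρ = m/V for m: m = ρV.
ρ = 19.3 lb/ft³ = 309.2 kg/m³; V = 5.37 m³.
m = 1660 kg
1660 kg × (1 lb / 0.4536 kg) = 3660 lb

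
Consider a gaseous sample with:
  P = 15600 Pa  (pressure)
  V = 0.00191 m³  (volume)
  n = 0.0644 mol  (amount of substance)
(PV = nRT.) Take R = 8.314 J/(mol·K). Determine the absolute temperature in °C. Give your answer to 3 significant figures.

From the ideal-gas law: T = PV/(nR).
P = 15600 Pa; V = 0.00191 m³; n = 0.0644 mol; R = 8.314 J/(mol·K).
T = 55.65 K
55.65 K − 273.15 = -217.5 °C

-218 °C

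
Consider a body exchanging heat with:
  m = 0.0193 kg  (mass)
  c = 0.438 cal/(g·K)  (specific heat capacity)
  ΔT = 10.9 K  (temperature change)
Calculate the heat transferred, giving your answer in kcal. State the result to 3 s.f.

Directly: Q = mcΔT.
m = 0.0193 kg; c = 0.438 cal/(g·K) = 1833 J/(kg·K); ΔT = 10.9 K.
Q = 385.5 J  (the unit combination reduces to kg·m²/s² = J)
385.5 J × (1 kcal / 4184 J) = 0.09214 kcal

0.0921 kcal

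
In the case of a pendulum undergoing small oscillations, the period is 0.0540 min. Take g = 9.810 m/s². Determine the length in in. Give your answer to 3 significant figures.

103 in

Solving T = 2π√(L/g) for L: L = g·(T/2π)².
T = 0.0540 min = 3.240 s; g = 9.810 m/s².
L = 2.609 m
2.609 m × (1 in / 0.02540 m) = 102.7 in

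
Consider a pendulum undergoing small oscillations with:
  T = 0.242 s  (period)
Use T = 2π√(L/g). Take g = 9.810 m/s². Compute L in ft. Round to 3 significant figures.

Rearranging T = 2π√(L/g) for L: L = g·(T/2π)².
T = 0.242 s; g = 9.810 m/s².
L = 0.01455 m
0.01455 m × (1 ft / 0.3048 m) = 0.04774 ft

0.0477 ft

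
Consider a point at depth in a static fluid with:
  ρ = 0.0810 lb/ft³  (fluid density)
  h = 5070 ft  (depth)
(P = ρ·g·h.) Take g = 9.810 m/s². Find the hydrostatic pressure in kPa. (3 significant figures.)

19.7 kPa

Directly: P = ρgh.
ρ = 0.0810 lb/ft³ = 1.297 kg/m³; h = 5070 ft = 1545 m; g = 9.810 m/s².
P = 19670 Pa
19670 Pa × (1 kPa / 1000 Pa) = 19.67 kPa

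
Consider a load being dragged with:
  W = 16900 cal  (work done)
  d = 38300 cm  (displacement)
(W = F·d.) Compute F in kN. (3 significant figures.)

0.185 kN

Rearranging W = F·d for F: F = W/d.
W = 16900 cal = 70710 J; d = 38300 cm = 383.0 m.
F = 184.6 N
184.6 N × (1 kN / 1000 N) = 0.1846 kN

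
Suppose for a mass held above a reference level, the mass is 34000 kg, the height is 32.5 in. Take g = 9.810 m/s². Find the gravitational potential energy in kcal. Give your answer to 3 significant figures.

Directly: PE = mgh.
m = 34000 kg; h = 32.5 in = 0.8255 m; g = 9.810 m/s².
PE = 2.753×10^5 J
2.753×10^5 J × (1 kcal / 4184 J) = 65.81 kcal

65.8 kcal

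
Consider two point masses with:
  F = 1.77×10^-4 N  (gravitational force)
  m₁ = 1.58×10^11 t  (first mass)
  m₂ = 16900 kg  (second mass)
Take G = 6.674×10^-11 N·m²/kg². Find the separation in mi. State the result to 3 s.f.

623 mi

Rearranging F = G·m₁·m₂/r² for r: r = √(G·m₁m₂/F).
F = 1.77×10^-4 N; m₁ = 1.58×10^11 t = 1.580×10^14 kg; m₂ = 16900 kg; G = 6.674×10^-11 N·m²/kg².
r = 1.003×10^6 m
1.003×10^6 m × (1 mi / 1609 m) = 623.5 mi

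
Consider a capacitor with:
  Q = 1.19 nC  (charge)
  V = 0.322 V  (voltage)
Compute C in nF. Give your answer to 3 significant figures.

Directly: C = Q/V.
Q = 1.19 nC = 1.190×10^-9 C; V = 0.322 V.
C = 3.696×10^-9 F
3.696×10^-9 F × (1 nF / 1.000×10^-9 F) = 3.696 nF

3.70 nF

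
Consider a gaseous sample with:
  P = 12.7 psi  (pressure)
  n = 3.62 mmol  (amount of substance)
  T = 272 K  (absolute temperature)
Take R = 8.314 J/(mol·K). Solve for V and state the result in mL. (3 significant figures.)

93.5 mL

From the ideal-gas law: V = nRT/P.
P = 12.7 psi = 87563 Pa; n = 3.62 mmol = 0.003620 mol; T = 272 K; R = 8.314 J/(mol·K).
V = 9.349×10^-5 m³
9.349×10^-5 m³ × (1 mL / 1.000×10^-6 m³) = 93.49 mL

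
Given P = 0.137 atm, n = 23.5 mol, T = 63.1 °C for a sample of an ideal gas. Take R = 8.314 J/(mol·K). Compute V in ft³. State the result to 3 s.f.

Solving PV = nRT for V: V = nRT/P.
P = 0.137 atm = 13882 Pa; n = 23.5 mol; T = 63.1 °C = 336.2 K; R = 8.314 J/(mol·K).
V = 4.733 m³
4.733 m³ × (1 ft³ / 0.02832 m³) = 167.1 ft³

167 ft³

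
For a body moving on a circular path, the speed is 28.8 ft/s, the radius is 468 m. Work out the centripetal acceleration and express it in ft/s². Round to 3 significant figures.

0.540 ft/s²

a is given directly by: a = v²/r.
v = 28.8 ft/s = 8.778 m/s; r = 468 m.
a = 0.1647 m/s²
0.1647 m/s² × (1 ft/s² / 0.3048 m/s²) = 0.5402 ft/s²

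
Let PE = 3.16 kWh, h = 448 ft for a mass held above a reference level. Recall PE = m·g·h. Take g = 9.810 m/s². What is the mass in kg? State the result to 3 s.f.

Rearranging PE = m·g·h for m: m = PE/(g·h).
PE = 3.16 kWh = 1.138×10^7 J; h = 448 ft = 136.6 m; g = 9.810 m/s².
m = 8492 kg

8490 kg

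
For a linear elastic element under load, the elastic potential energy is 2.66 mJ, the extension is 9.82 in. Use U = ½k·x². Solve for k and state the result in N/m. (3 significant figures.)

Solving U = ½k·x² for k: k = 2U/x².
U = 2.66 mJ = 0.002660 J; x = 9.82 in = 0.2494 m.
k = 0.08551 N/m

0.0855 N/m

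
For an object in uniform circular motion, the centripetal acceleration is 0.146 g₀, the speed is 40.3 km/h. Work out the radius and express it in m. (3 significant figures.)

87.5 m

Solving a = v²/r for r: r = v²/a.
a = 0.146 g₀ = 1.432 m/s²; v = 40.3 km/h = 11.19 m/s.
r = 87.52 m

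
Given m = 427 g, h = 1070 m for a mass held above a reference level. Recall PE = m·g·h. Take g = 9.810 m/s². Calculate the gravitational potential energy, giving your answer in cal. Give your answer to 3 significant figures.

Directly: PE = mgh.
m = 427 g = 0.4270 kg; h = 1070 m; g = 9.810 m/s².
PE = 4482 J  (the unit combination reduces to kg·m²/s² = J)
4482 J × (1 cal / 4.184 J) = 1071 cal

1070 cal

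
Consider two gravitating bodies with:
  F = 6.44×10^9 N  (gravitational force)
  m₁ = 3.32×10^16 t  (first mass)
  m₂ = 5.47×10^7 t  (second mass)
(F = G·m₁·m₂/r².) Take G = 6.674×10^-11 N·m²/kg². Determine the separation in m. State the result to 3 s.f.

1.37×10^5 m

Rearranging F = G·m₁·m₂/r² for r: r = √(G·m₁m₂/F).
F = 6.44×10^9 N; m₁ = 3.32×10^16 t = 3.320×10^19 kg; m₂ = 5.47×10^7 t = 5.470×10^10 kg; G = 6.674×10^-11 N·m²/kg².
r = 1.372×10^5 m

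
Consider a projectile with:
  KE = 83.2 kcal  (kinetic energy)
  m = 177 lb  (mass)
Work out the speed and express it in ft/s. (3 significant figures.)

306 ft/s

Solving KE = ½mv² for v: v = √(2·KE/m).
KE = 83.2 kcal = 3.481×10^5 J; m = 177 lb = 80.29 kg.
v = 93.12 m/s
93.12 m/s × (1 ft/s / 0.3048 m/s) = 305.5 ft/s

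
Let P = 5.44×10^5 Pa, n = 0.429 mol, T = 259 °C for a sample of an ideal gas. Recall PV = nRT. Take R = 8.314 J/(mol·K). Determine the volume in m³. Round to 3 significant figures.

Rearranging: V = nRT/P.
P = 5.44×10^5 Pa; n = 0.429 mol; T = 259 °C = 532.1 K; R = 8.314 J/(mol·K).
V = 0.003489 m³

0.00349 m³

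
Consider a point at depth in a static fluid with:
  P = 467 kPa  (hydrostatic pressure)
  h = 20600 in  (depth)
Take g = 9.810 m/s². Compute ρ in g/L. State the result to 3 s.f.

Rearranging: ρ = P/(g·h).
P = 467 kPa = 4.670×10^5 Pa; h = 20600 in = 523.2 m; g = 9.810 m/s².
ρ = 90.98 kg/m³
Since 1 g/L = 1 kg/m³, 90.98 g/L.

91.0 g/L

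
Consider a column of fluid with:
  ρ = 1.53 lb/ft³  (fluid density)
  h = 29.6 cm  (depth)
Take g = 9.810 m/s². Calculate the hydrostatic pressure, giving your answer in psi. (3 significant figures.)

0.0103 psi

Directly: P = ρgh.
ρ = 1.53 lb/ft³ = 24.51 kg/m³; h = 29.6 cm = 0.2960 m; g = 9.810 m/s².
P = 71.17 Pa
71.17 Pa × (1 psi / 6895 Pa) = 0.01032 psi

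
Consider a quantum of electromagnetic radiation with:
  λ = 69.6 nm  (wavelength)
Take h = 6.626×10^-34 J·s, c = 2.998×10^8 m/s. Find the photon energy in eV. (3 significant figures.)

E is given directly by: E = hc/λ.
λ = 69.6 nm = 6.960×10^-8 m; h = 6.626×10^-34 J·s; c = 2.998×10^8 m/s.
E = 2.854×10^-18 J
2.854×10^-18 J × (1 eV / 1.602×10^-19 J) = 17.81 eV

17.8 eV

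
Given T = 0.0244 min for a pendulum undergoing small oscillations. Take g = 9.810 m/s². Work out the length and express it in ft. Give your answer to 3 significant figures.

1.75 ft

Rearranging: L = g·(T/2π)².
T = 0.0244 min = 1.464 s; g = 9.810 m/s².
L = 0.5326 m
0.5326 m × (1 ft / 0.3048 m) = 1.747 ft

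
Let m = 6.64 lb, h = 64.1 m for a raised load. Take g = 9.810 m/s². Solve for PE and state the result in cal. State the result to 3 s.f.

PE is given directly by: PE = mgh.
m = 6.64 lb = 3.012 kg; h = 64.1 m; g = 9.810 m/s².
PE = 1894 J  (the unit combination reduces to kg·m²/s² = J)
1894 J × (1 cal / 4.184 J) = 452.7 cal

453 cal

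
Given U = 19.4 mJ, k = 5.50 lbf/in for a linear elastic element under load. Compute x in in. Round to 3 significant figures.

0.250 in

Rearranging U = ½k·x² for x: x = √(2U/k).
U = 19.4 mJ = 0.01940 J; k = 5.50 lbf/in = 963.2 N/m.
x = 0.006347 m
0.006347 m × (1 in / 0.02540 m) = 0.2499 in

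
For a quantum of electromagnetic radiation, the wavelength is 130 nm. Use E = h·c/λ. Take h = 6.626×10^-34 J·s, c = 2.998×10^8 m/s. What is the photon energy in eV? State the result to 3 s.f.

9.54 eV

Directly: E = hc/λ.
λ = 130 nm = 1.300×10^-7 m; h = 6.626×10^-34 J·s; c = 2.998×10^8 m/s.
E = 1.528×10^-18 J
1.528×10^-18 J × (1 eV / 1.602×10^-19 J) = 9.537 eV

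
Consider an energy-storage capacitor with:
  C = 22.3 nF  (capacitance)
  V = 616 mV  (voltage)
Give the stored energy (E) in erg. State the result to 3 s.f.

0.0423 erg

Directly: E = ½CV².
C = 22.3 nF = 2.230×10^-8 F; V = 616 mV = 0.6160 V.
E = 4.231×10^-9 J  (the unit combination reduces to kg·m²/s² = J)
4.231×10^-9 J × (1 erg / 1.000×10^-7 J) = 0.04231 erg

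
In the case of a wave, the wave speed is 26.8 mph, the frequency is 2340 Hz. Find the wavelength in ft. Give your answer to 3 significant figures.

0.0168 ft

Rearranging v = f·λ for λ: λ = v/f.
v = 26.8 mph = 11.98 m/s; f = 2340 Hz.
λ = 0.005120 m
0.005120 m × (1 ft / 0.3048 m) = 0.01680 ft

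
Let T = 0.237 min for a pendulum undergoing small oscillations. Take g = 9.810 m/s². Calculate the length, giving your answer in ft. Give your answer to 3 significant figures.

Rearranging T = 2π√(L/g) for L: L = g·(T/2π)².
T = 0.237 min = 14.22 s; g = 9.810 m/s².
L = 50.25 m
50.25 m × (1 ft / 0.3048 m) = 164.9 ft

165 ft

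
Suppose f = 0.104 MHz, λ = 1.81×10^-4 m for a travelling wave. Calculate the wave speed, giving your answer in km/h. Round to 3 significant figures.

Directly: v = fλ.
f = 0.104 MHz = 1.040×10^5 Hz; λ = 1.81×10^-4 m.
v = 18.82 m/s
18.82 m/s × (1 km/h / 0.2778 m/s) = 67.77 km/h

67.8 km/h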